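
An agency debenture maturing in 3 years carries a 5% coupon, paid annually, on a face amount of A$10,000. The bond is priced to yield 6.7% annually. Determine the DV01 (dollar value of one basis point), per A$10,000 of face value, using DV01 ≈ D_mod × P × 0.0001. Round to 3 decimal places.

Periodic yield y = 0.067.
  t   CF        PV=CF/(1+0.067)^t    t·PV
  1       500.00       468.6036       468.6036
  2       500.00       439.1786       878.3572
  3    10,500.00     8,643.6275    25,930.8824
  Σ                  9,551.4096    27,277.8431
P = 9,551.4096; D_Mac = 2.85590 yrs; D_mod = 2.67657 yrs.
DV01 ≈ 2.67657 × 9,551.4096 × 0.0001 = 2.556499.

A$2.556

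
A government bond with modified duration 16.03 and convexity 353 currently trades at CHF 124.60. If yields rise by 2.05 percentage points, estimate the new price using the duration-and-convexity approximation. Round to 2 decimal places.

CHF 92.90

Duration effect: -D_mod·Δy = -16.03 × (+0.0205) = -0.328615
Convexity effect: ½·C·(Δy)² = 0.5 × 353 × (0.0205)² = +0.074174125
ΔP/P ≈ -0.328615 + 0.074174125 = -0.254440875
New price ≈ 124.60 × (1 - 0.254440875) = 92.896666975.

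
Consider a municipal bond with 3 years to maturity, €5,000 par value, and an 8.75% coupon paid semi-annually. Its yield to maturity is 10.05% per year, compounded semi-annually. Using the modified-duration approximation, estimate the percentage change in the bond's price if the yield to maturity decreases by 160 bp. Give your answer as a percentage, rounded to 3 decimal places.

+4.108%

Periodic yield y = 0.05025. Modified duration first:
  t   CF        PV=CF/(1+0.05025)^t    t·PV
  1       218.75       208.2837       208.2837
  2       218.75       198.3182       396.6365
  3       218.75       188.8296       566.4887
  4       218.75       179.7949       719.1795
  5       218.75       171.1925       855.9623
  6     5,218.75     3,888.7529    23,332.5176
  Σ                  4,835.1718    26,079.0683
P = 4,835.1718; D_Mac = 5.39362 half-year periods = 2.69681 yrs; D_mod = 2.69681/(1+0.05025) = 2.56778 yrs.
ΔP/P ≈ -D_mod · Δy = -2.56778 × (-0.016) = +0.041084 = +4.1084%.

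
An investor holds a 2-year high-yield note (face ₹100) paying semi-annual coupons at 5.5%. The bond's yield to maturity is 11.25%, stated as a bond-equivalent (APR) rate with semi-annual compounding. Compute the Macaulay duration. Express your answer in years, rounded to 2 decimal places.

1.92 years

Periodic yield y = 0.05625. Discount each cash flow and weight by its period:
  t   CF        PV=CF/(1+0.05625)^t    t·PV
  1         2.75         2.6036         2.6036
  2         2.75         2.4649         4.9298
  3         2.75         2.3336         7.0009
  4       102.75        82.5496       330.1984
  Σ                     89.9517       344.7326
Price P = Σ PV = 89.9517.
Macaulay duration = Σ(t·PV) / P = 344.7326 / 89.9517 = 3.83242 half-year periods.
In years: 3.83242 / 2 = 1.91621 years.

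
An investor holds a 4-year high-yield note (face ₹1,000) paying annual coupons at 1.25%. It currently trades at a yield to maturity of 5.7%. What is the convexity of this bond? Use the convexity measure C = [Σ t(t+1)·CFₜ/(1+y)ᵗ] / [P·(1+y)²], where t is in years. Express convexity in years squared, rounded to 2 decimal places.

17.42

With y = 0.057:
  t   CF        PV=CF/(1+0.057)^t    t·PV        t(t+1)·PV
  1        12.50        11.8259        11.8259          23.6518
  2        12.50        11.1882        22.3764          67.1292
  3        12.50        10.5849        31.7546         127.0183
  4     1,012.50       811.1386     3,244.5545      16,222.7725
  Σ                    844.7376     3,310.5114      16,440.5718
P = 844.7376.
Convexity = Σ t(t+1)·PV / [P·(1+y)²] = 16,440.5718 / (844.7376 × 1.117249) = 17.41988.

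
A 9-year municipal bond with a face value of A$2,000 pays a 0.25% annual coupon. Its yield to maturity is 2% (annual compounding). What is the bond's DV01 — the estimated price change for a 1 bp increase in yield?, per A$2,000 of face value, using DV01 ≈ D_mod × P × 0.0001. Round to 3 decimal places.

Periodic yield y = 0.02.
  t   CF        PV=CF/(1+0.02)^t    t·PV
  1         5.00         4.9020         4.9020
  2         5.00         4.8058         9.6117
  3         5.00         4.7116        14.1348
  4         5.00         4.6192        18.4769
  5         5.00         4.5287        22.6433
  6         5.00         4.4399        26.6391
  7         5.00         4.3528        30.4696
  8         5.00         4.2675        34.1396
  9     2,005.00     1,677.6943    15,099.2488
  Σ                  1,714.3217    15,260.2658
P = 1,714.3217; D_Mac = 8.90163 yrs; D_mod = 8.72709 yrs.
DV01 ≈ 8.72709 × 1,714.3217 × 0.0001 = 1.496104.

A$1.496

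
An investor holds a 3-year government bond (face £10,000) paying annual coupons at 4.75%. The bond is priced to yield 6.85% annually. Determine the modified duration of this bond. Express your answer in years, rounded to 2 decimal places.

Periodic yield y = 0.0685. First find Macaulay duration:
  t   CF        PV=CF/(1+0.0685)^t    t·PV
  1       475.00       444.5484       444.5484
  2       475.00       416.0491       832.0981
  3    10,475.00     8,586.7823    25,760.3469
  Σ                  9,447.3798    27,036.9935
P = 9,447.3798; Macaulay duration = 27,036.9935 / 9,447.3798 = 2.86185 years.
Modified duration = D_Mac / (1 + y) = 2.86185 / 1.0685 = 2.67838 years.

2.68 years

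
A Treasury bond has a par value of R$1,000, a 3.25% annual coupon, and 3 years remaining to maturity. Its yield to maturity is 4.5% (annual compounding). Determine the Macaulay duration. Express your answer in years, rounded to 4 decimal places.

Periodic yield y = 0.045. Discount each cash flow and weight by its year:
  t   CF        PV=CF/(1+0.045)^t    t·PV
  1        32.50        31.1005        31.1005
  2        32.50        29.7612        59.5224
  3     1,032.50       904.7762     2,714.3287
  Σ                    965.6379     2,804.9517
Price P = Σ PV = 965.6379.
Macaulay duration = Σ(t·PV) / P = 2,804.9517 / 965.6379 = 2.90477 years.

2.9048 years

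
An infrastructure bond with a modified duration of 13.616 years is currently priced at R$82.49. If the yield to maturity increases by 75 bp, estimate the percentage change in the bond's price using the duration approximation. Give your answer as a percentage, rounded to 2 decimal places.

-10.21%

Duration approximation: ΔP/P ≈ -D_mod · Δy = -13.616 × (+0.0075) = -0.102120.
As a percentage: -10.2120%.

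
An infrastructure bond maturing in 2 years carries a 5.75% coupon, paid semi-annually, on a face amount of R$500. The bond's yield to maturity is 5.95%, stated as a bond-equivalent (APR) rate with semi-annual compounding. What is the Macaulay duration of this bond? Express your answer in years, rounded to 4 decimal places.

Periodic yield y = 0.02975. Discount each cash flow and weight by its period:
  t   CF        PV=CF/(1+0.02975)^t    t·PV
  1       14.375        13.9597        13.9597
  2       14.375        13.5564        27.1128
  3       14.375        13.1647        39.4942
  4      514.375       457.4595     1,829.8380
  Σ                    498.1403     1,910.4047
Price P = Σ PV = 498.1403.
Macaulay duration = Σ(t·PV) / P = 1,910.4047 / 498.1403 = 3.83507 half-year periods.
In years: 3.83507 / 2 = 1.91754 years.

1.9175 years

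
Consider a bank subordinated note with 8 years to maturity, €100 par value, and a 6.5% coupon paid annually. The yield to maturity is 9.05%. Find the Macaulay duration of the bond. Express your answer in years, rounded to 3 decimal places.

Periodic yield y = 0.0905. Discount each cash flow and weight by its year:
  t   CF        PV=CF/(1+0.0905)^t    t·PV
  1         6.50         5.9606         5.9606
  2         6.50         5.4659        10.9318
  3         6.50         5.0123        15.0369
  4         6.50         4.5963        18.3853
  5         6.50         4.2149        21.0744
  6         6.50         3.8651        23.1905
  7         6.50         3.5443        24.8103
  8       106.50        53.2530       426.0242
  Σ                     85.9124       545.4139
Price P = Σ PV = 85.9124.
Macaulay duration = Σ(t·PV) / P = 545.4139 / 85.9124 = 6.34849 years.

6.348 years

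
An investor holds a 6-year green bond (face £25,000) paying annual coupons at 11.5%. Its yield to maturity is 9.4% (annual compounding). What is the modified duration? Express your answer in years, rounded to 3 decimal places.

4.308 years

Periodic yield y = 0.094. First find Macaulay duration:
  t   CF        PV=CF/(1+0.094)^t    t·PV
  1     2,875.00     2,627.9707     2,627.9707
  2     2,875.00     2,402.1670     4,804.3341
  3     2,875.00     2,195.7651     6,587.2954
  4     2,875.00     2,007.0979     8,028.3917
  5     2,875.00     1,834.6416     9,173.2080
  6    27,875.00    16,259.6407    97,557.8441
  Σ                 27,327.2831   128,779.0441
P = 27,327.2831; Macaulay duration = 128,779.0441 / 27,327.2831 = 4.71247 years.
Modified duration = D_Mac / (1 + y) = 4.71247 / 1.094 = 4.30756 years.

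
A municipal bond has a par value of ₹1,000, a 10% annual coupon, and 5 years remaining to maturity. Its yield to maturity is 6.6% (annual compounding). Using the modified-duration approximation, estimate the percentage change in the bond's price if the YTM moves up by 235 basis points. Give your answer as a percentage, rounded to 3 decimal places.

Periodic yield y = 0.066. Modified duration first:
  t   CF        PV=CF/(1+0.066)^t    t·PV
  1       100.00        93.8086        93.8086
  2       100.00        88.0006       176.0012
  3       100.00        82.5521       247.6564
  4       100.00        77.4410       309.7642
  5     1,100.00       799.1102     3,995.5509
  Σ                  1,140.9126     4,822.7813
P = 1,140.9126; D_Mac = 4.22713 yrs; D_mod = 4.22713/(1+0.066) = 3.96541 yrs.
ΔP/P ≈ -D_mod · Δy = -3.96541 × (+0.0235) = -0.093187 = -9.3187%.

-9.319%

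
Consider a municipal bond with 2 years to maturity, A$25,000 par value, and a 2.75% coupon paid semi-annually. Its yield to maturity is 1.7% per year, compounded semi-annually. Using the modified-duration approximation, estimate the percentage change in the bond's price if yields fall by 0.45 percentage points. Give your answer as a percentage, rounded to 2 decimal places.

Periodic yield y = 0.0085. Modified duration first:
  t   CF        PV=CF/(1+0.0085)^t    t·PV
  1       343.75       340.8528       340.8528
  2       343.75       337.9799       675.9598
  3       343.75       335.1313     1,005.3939
  4    25,343.75    24,500.0666    98,000.2666
  Σ                 25,514.0306   100,022.4731
P = 25,514.0306; D_Mac = 3.92029 half-year periods = 1.96015 yrs; D_mod = 1.96015/(1+0.0085) = 1.94363 yrs.
ΔP/P ≈ -D_mod · Δy = -1.94363 × (-0.0045) = +0.008746 = +0.8746%.

+0.87%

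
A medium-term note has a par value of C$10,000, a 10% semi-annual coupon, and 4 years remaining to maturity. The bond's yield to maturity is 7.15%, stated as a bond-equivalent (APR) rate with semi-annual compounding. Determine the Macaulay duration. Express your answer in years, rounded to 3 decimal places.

Periodic yield y = 0.03575. Discount each cash flow and weight by its period:
  t   CF        PV=CF/(1+0.03575)^t    t·PV
  1       500.00       482.7420       482.7420
  2       500.00       466.0796       932.1593
  3       500.00       449.9924     1,349.9772
  4       500.00       434.4604     1,737.8418
  5       500.00       419.4646     2,097.3229
  6       500.00       404.9863     2,429.9179
  7       500.00       391.0078     2,737.0545
  8    10,500.00     7,927.7467    63,421.9733
  Σ                 10,976.4798    75,188.9888
Price P = Σ PV = 10,976.4798.
Macaulay duration = Σ(t·PV) / P = 75,188.9888 / 10,976.4798 = 6.85001 half-year periods.
In years: 6.85001 / 2 = 3.42500 years.

3.425 years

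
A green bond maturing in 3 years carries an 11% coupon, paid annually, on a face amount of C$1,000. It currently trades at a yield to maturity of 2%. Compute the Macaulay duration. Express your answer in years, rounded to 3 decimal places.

Periodic yield y = 0.02. Discount each cash flow and weight by its year:
  t   CF        PV=CF/(1+0.02)^t    t·PV
  1       110.00       107.8431       107.8431
  2       110.00       105.7286       211.4571
  3     1,110.00     1,045.9778     3,137.9334
  Σ                  1,259.5495     3,457.2336
Price P = Σ PV = 1,259.5495.
Macaulay duration = Σ(t·PV) / P = 3,457.2336 / 1,259.5495 = 2.74482 years.

2.745 years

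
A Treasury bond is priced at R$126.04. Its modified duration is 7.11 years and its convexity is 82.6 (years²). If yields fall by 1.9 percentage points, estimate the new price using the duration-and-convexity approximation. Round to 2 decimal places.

R$144.95

Duration effect: -D_mod·Δy = -7.11 × (-0.019) = +0.135090
Convexity effect: ½·C·(Δy)² = 0.5 × 82.6 × (-0.019)² = +0.0149093
ΔP/P ≈ +0.135090 + 0.0149093 = +0.1499993
New price ≈ 126.04 × (1 + 0.1499993) = 144.945911772.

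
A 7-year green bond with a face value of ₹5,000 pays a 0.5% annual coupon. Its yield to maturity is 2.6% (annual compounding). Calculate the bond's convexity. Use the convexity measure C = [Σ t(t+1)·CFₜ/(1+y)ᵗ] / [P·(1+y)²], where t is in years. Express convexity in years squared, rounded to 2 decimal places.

With y = 0.026:
  t   CF        PV=CF/(1+0.026)^t    t·PV        t(t+1)·PV
  1        25.00        24.3665        24.3665          48.7329
  2        25.00        23.7490        47.4980         142.4940
  3        25.00        23.1472        69.4415         277.7661
  4        25.00        22.5606        90.2424         451.2119
  5        25.00        21.9889       109.9444         659.6665
  6        25.00        21.4317       128.5900         900.1298
  7     5,025.00     4,198.6004    29,390.2027     235,121.6212
  Σ                  4,335.8442    29,860.2854     237,601.6225
P = 4,335.8442.
Convexity = Σ t(t+1)·PV / [P·(1+y)²] = 237,601.6225 / (4,335.8442 × 1.052676) = 52.05723.

52.06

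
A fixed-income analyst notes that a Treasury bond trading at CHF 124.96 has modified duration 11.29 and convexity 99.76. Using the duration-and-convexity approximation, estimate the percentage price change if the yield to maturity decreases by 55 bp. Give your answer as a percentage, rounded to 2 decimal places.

+6.36%

Duration effect: -D_mod·Δy = -11.29 × (-0.0055) = +0.062095
Convexity effect: ½·C·(Δy)² = 0.5 × 99.76 × (-0.0055)² = +0.00150887
ΔP/P ≈ +0.062095 + 0.00150887 = +0.06360387
= +6.360387%.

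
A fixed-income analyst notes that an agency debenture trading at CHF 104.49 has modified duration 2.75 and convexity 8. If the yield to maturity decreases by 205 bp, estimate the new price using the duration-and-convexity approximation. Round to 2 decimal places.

CHF 110.56

Duration effect: -D_mod·Δy = -2.75 × (-0.0205) = +0.056375
Convexity effect: ½·C·(Δy)² = 0.5 × 8 × (-0.0205)² = +0.0016810
ΔP/P ≈ +0.056375 + 0.0016810 = +0.058056
New price ≈ 104.49 × (1 + 0.058056) = 110.55627144.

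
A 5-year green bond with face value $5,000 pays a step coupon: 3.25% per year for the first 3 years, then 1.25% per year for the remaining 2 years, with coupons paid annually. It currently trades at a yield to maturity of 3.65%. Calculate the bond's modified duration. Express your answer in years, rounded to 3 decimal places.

Periodic yield y = 0.0365. First find Macaulay duration:
  t   CF        PV=CF/(1+0.0365)^t    t·PV
  1       162.50       156.7776       156.7776
  2       162.50       151.2567       302.5135
  3       162.50       145.9303       437.7909
  4        62.50        54.1505       216.6022
  5     5,062.50     4,231.7354    21,158.6770
  Σ                  4,739.8506    22,272.3611
P = 4,739.8506; Macaulay duration = 22,272.3611 / 4,739.8506 = 4.69896 years.
Modified duration = D_Mac / (1 + y) = 4.69896 / 1.0365 = 4.53349 years.

4.533 years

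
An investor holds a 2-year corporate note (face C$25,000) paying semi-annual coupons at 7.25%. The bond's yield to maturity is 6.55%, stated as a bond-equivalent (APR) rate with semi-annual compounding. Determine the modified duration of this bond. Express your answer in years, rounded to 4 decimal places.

Periodic yield y = 0.03275. First find Macaulay duration:
  t   CF        PV=CF/(1+0.03275)^t    t·PV
  1       906.25       877.5115       877.5115
  2       906.25       849.6843     1,699.3687
  3       906.25       822.7396     2,468.2188
  4    25,906.25    22,773.1831    91,092.7323
  Σ                 25,323.1185    96,137.8313
P = 25,323.1185; Macaulay duration = 96,137.8313 / 25,323.1185 = 3.79645 half-year periods = 1.89822 years.
Modified duration = D_Mac / (1 + y) = 1.89822 / 1.03275 = 1.83803 years.

1.8380 years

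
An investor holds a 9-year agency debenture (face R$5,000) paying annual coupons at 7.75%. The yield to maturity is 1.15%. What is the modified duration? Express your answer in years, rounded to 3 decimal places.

7.197 years

Periodic yield y = 0.0115. First find Macaulay duration:
  t   CF        PV=CF/(1+0.0115)^t    t·PV
  1       387.50       383.0944       383.0944
  2       387.50       378.7389       757.4778
  3       387.50       374.4329     1,123.2988
  4       387.50       370.1759     1,480.7037
  5       387.50       365.9673     1,829.8365
  6       387.50       361.8065     2,170.8391
  7       387.50       357.6930     2,503.8513
  8       387.50       353.6263     2,829.0107
  9     5,387.50     4,860.6494    43,745.8449
  Σ                  7,806.1848    56,823.9572
P = 7,806.1848; Macaulay duration = 56,823.9572 / 7,806.1848 = 7.27935 years.
Modified duration = D_Mac / (1 + y) = 7.27935 / 1.0115 = 7.19659 years.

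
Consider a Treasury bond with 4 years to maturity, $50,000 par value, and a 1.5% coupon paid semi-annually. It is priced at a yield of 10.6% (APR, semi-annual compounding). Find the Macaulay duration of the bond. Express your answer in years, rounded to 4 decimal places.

Periodic yield y = 0.053. Discount each cash flow and weight by its period:
  t   CF        PV=CF/(1+0.053)^t    t·PV
  1       375.00       356.1254       356.1254
  2       375.00       338.2007       676.4014
  3       375.00       321.1783       963.5348
  4       375.00       305.0126     1,220.0504
  5       375.00       289.6606     1,448.3030
  6       375.00       275.0813     1,650.4877
  7       375.00       261.2358     1,828.6505
  8    50,375.00    33,326.3760   266,611.0079
  Σ                 35,472.8706   274,754.5610
Price P = Σ PV = 35,472.8706.
Macaulay duration = Σ(t·PV) / P = 274,754.5610 / 35,472.8706 = 7.74548 half-year periods.
In years: 7.74548 / 2 = 3.87274 years.

3.8727 years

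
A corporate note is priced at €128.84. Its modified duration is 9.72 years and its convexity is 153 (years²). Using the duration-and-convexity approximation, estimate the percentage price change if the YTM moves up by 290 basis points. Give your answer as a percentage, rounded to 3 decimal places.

Duration effect: -D_mod·Δy = -9.72 × (+0.029) = -0.281880
Convexity effect: ½·C·(Δy)² = 0.5 × 153 × (0.029)² = +0.0643365
ΔP/P ≈ -0.281880 + 0.0643365 = -0.2175435
= -21.75435%.

-21.754%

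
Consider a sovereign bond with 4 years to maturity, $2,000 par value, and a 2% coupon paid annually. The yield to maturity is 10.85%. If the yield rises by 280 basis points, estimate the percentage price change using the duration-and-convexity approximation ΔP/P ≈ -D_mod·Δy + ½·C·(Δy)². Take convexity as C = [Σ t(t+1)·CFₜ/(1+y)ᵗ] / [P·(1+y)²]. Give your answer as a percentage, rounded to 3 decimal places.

With y = 0.1085:
  t   CF        PV=CF/(1+0.1085)^t    t·PV        t(t+1)·PV
  1        40.00        36.0848        36.0848          72.1696
  2        40.00        32.5528        65.1056         195.3169
  3        40.00        29.3665        88.0996         352.3986
  4     2,040.00     1,351.0996     5,404.3986      27,021.9928
  Σ                  1,449.1038     5,593.6886      27,641.8778
P = 1,449.1038; D_Mac = 3.86010 yrs; D_mod = 3.48228 yrs; C = 15.52375.
Duration effect: -3.48228 × (+0.028) = -0.097504
Convexity effect: 0.5 × 15.52375 × (0.028)² = +0.0060853
ΔP/P ≈ -0.097504 + 0.0060853 = -0.091418 = -9.1418%.

-9.142%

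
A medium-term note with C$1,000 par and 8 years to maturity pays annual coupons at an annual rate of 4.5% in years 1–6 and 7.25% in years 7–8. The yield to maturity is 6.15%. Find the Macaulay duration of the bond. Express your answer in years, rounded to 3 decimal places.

Periodic yield y = 0.0615. Discount each cash flow and weight by its year:
  t   CF        PV=CF/(1+0.0615)^t    t·PV
  1        45.00        42.3928        42.3928
  2        45.00        39.9367        79.8735
  3        45.00        37.6229       112.8688
  4        45.00        35.4432       141.7727
  5        45.00        33.3897       166.9485
  6        45.00        31.4552       188.7312
  7        72.50        47.7417       334.1920
  8     1,072.50       665.3303     5,322.6425
  Σ                    933.3126     6,389.4220
Price P = Σ PV = 933.3126.
Macaulay duration = Σ(t·PV) / P = 6,389.4220 / 933.3126 = 6.84596 years.

6.846 years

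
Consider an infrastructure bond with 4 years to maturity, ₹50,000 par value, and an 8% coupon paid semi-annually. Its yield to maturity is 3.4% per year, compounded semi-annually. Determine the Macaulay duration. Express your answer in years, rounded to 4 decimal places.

Periodic yield y = 0.017. Discount each cash flow and weight by its period:
  t   CF        PV=CF/(1+0.017)^t    t·PV
  1     2,000.00     1,966.5683     1,966.5683
  2     2,000.00     1,933.6955     3,867.3910
  3     2,000.00     1,901.3722     5,704.1166
  4     2,000.00     1,869.5892     7,478.3567
  5     2,000.00     1,838.3374     9,191.6872
  6     2,000.00     1,807.6081    10,845.6486
  7     2,000.00     1,777.3924    12,441.7470
  8    52,000.00    45,439.7277   363,517.8217
  Σ                 58,534.2909   415,013.3370
Price P = Σ PV = 58,534.2909.
Macaulay duration = Σ(t·PV) / P = 415,013.3370 / 58,534.2909 = 7.09009 half-year periods.
In years: 7.09009 / 2 = 3.54504 years.

3.5450 years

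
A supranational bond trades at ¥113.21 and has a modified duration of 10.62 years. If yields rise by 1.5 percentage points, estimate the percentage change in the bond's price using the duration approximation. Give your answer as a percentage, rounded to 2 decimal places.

-15.93%

Duration approximation: ΔP/P ≈ -D_mod · Δy = -10.62 × (+0.015) = -0.159300.
As a percentage: -15.9300%.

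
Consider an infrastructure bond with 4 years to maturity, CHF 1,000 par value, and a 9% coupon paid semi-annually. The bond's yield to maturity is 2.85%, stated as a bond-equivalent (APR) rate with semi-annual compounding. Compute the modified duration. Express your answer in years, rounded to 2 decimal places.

Periodic yield y = 0.01425. First find Macaulay duration:
  t   CF        PV=CF/(1+0.01425)^t    t·PV
  1        45.00        44.3678        44.3678
  2        45.00        43.7444        87.4888
  3        45.00        43.1298       129.3894
  4        45.00        42.5238       170.0953
  5        45.00        41.9264       209.6319
  6        45.00        41.3373       248.0240
  7        45.00        40.7565       285.2958
  8     1,045.00       933.1601     7,465.2808
  Σ                  1,230.9462     8,639.5738
P = 1,230.9462; Macaulay duration = 8,639.5738 / 1,230.9462 = 7.01864 half-year periods = 3.50932 years.
Modified duration = D_Mac / (1 + y) = 3.50932 / 1.01425 = 3.46002 years.

3.46 years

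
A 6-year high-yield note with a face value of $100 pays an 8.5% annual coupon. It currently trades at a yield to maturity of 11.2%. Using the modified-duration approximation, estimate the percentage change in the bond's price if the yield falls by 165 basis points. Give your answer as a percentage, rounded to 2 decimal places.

+7.22%

Periodic yield y = 0.112. Modified duration first:
  t   CF        PV=CF/(1+0.112)^t    t·PV
  1         8.50         7.6439         7.6439
  2         8.50         6.8740        13.7480
  3         8.50         6.1817        18.5450
  4         8.50         5.5590        22.2362
  5         8.50         4.9991        24.9957
  6       108.50        57.3853       344.3121
  Σ                     88.6431       431.4808
P = 88.6431; D_Mac = 4.86762 yrs; D_mod = 4.86762/(1+0.112) = 4.37736 yrs.
ΔP/P ≈ -D_mod · Δy = -4.37736 × (-0.0165) = +0.072226 = +7.2226%.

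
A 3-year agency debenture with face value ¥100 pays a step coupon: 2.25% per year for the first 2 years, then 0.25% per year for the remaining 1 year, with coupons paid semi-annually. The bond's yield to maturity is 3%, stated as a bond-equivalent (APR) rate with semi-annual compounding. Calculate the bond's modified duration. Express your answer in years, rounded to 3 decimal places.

Periodic yield y = 0.015. First find Macaulay duration:
  t   CF        PV=CF/(1+0.015)^t    t·PV
  1        1.125         1.1084         1.1084
  2        1.125         1.0920         2.1840
  3        1.125         1.0759         3.2276
  4        1.125         1.0600         4.2398
  5        0.125         0.1160         0.5802
  6      100.125        91.5685       549.4112
  Σ                     96.0208       560.7511
P = 96.0208; Macaulay duration = 560.7511 / 96.0208 = 5.83990 half-year periods = 2.91995 years.
Modified duration = D_Mac / (1 + y) = 2.91995 / 1.015 = 2.87680 years.

2.877 years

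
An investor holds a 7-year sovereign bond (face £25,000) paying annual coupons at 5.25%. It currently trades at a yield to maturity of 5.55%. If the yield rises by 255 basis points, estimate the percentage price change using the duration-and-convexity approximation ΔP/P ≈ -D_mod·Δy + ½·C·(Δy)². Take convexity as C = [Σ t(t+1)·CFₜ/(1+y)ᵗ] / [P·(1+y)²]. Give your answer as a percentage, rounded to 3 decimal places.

With y = 0.0555:
  t   CF        PV=CF/(1+0.0555)^t    t·PV        t(t+1)·PV
  1     1,312.50     1,243.4865     1,243.4865       2,486.9730
  2     1,312.50     1,178.1018     2,356.2037       7,068.6111
  3     1,312.50     1,116.1552     3,348.4657      13,393.8628
  4     1,312.50     1,057.4659     4,229.8635      21,149.3175
  5     1,312.50     1,001.8625     5,009.3125      30,055.8752
  6     1,312.50       949.1829     5,695.0971      39,865.6800
  7    26,312.50    18,028.2864   126,198.0051   1,009,584.0406
  Σ                 24,574.5413   148,080.4341   1,123,604.3602
P = 24,574.5413; D_Mac = 6.02577 yrs; D_mod = 5.70892 yrs; C = 41.04039.
Duration effect: -5.70892 × (+0.0255) = -0.145577
Convexity effect: 0.5 × 41.04039 × (0.0255)² = +0.0133433
ΔP/P ≈ -0.145577 + 0.0133433 = -0.132234 = -13.2234%.

-13.223%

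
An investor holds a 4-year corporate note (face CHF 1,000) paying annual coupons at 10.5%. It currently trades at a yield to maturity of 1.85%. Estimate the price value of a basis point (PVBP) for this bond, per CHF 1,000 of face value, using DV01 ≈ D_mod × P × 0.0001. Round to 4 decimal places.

Periodic yield y = 0.0185.
  t   CF        PV=CF/(1+0.0185)^t    t·PV
  1       105.00       103.0928       103.0928
  2       105.00       101.2202       202.4404
  3       105.00        99.3816       298.1449
  4     1,105.00     1,026.8763     4,107.5053
  Σ                  1,330.5710     4,711.1835
P = 1,330.5710; D_Mac = 3.54072 yrs; D_mod = 3.47641 yrs.
DV01 ≈ 3.47641 × 1,330.5710 × 0.0001 = 0.462561.

CHF 0.4626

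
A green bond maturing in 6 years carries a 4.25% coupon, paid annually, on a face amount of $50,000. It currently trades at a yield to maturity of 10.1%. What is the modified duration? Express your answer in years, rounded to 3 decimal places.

Periodic yield y = 0.101. First find Macaulay duration:
  t   CF        PV=CF/(1+0.101)^t    t·PV
  1     2,125.00     1,930.0636     1,930.0636
  2     2,125.00     1,753.0096     3,506.0192
  3     2,125.00     1,592.1976     4,776.5929
  4     2,125.00     1,446.1377     5,784.5509
  5     2,125.00     1,313.4766     6,567.3830
  6    52,125.00    29,263.2228   175,579.3369
  Σ                 37,298.1080   198,143.9466
P = 37,298.1080; Macaulay duration = 198,143.9466 / 37,298.1080 = 5.31244 years.
Modified duration = D_Mac / (1 + y) = 5.31244 / 1.101 = 4.82510 years.

4.825 years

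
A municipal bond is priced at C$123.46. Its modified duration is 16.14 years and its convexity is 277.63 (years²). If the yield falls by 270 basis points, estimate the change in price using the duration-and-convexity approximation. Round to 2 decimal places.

Duration effect: -D_mod·Δy = -16.14 × (-0.027) = +0.435780
Convexity effect: ½·C·(Δy)² = 0.5 × 277.63 × (-0.027)² = +0.101196135
ΔP/P ≈ +0.435780 + 0.101196135 = +0.536976135
ΔP ≈ 123.46 × (+0.536976135) = +66.2950736271.

+C$66.30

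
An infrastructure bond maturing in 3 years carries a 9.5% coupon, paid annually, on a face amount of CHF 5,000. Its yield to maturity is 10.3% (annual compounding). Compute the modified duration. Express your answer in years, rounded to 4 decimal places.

Periodic yield y = 0.103. First find Macaulay duration:
  t   CF        PV=CF/(1+0.103)^t    t·PV
  1       475.00       430.6437       430.6437
  2       475.00       390.4295       780.8589
  3     5,475.00     4,079.9758    12,239.9274
  Σ                  4,901.0490    13,451.4300
P = 4,901.0490; Macaulay duration = 13,451.4300 / 4,901.0490 = 2.74460 years.
Modified duration = D_Mac / (1 + y) = 2.74460 / 1.103 = 2.48831 years.

2.4883 years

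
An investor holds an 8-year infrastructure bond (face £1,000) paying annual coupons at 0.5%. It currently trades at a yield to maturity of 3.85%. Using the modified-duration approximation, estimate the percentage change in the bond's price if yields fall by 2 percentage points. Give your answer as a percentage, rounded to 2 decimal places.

+15.09%

Periodic yield y = 0.0385. Modified duration first:
  t   CF        PV=CF/(1+0.0385)^t    t·PV
  1         5.00         4.8146         4.8146
  2         5.00         4.6361         9.2723
  3         5.00         4.4643        13.3928
  4         5.00         4.2988        17.1951
  5         5.00         4.1394        20.6970
  6         5.00         3.9859        23.9157
  7         5.00         3.8382        26.8672
  8     1,005.00       742.8721     5,942.9769
  Σ                    773.0494     6,059.1316
P = 773.0494; D_Mac = 7.83796 yrs; D_mod = 7.83796/(1+0.0385) = 7.54739 yrs.
ΔP/P ≈ -D_mod · Δy = -7.54739 × (-0.02) = +0.150948 = +15.0948%.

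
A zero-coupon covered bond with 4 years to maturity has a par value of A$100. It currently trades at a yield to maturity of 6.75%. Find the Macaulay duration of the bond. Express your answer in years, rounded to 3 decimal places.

4.000 years

A zero-coupon bond has a single cash flow at maturity, so its Macaulay duration equals its maturity: 4 years.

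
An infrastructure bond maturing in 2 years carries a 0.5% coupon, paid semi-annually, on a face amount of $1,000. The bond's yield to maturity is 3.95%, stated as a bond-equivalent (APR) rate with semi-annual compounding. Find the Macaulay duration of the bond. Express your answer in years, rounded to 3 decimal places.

Periodic yield y = 0.01975. Discount each cash flow and weight by its period:
  t   CF        PV=CF/(1+0.01975)^t    t·PV
  1         2.50         2.4516         2.4516
  2         2.50         2.4041         4.8082
  3         2.50         2.3575         7.0726
  4     1,002.50       927.0636     3,708.2544
  Σ                    934.2768     3,722.5868
Price P = Σ PV = 934.2768.
Macaulay duration = Σ(t·PV) / P = 3,722.5868 / 934.2768 = 3.98446 half-year periods.
In years: 3.98446 / 2 = 1.99223 years.

1.992 years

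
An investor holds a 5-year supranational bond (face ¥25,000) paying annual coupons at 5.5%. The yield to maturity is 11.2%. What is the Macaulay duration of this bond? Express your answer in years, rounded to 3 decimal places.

Periodic yield y = 0.112. Discount each cash flow and weight by its year:
  t   CF        PV=CF/(1+0.112)^t    t·PV
  1     1,375.00     1,236.5108     1,236.5108
  2     1,375.00     1,111.9701     2,223.9403
  3     1,375.00       999.9731     2,999.9194
  4     1,375.00       899.2564     3,597.0257
  5    26,375.00    15,512.0263    77,560.1314
  Σ                 19,759.7368    87,617.5276
Price P = Σ PV = 19,759.7368.
Macaulay duration = Σ(t·PV) / P = 87,617.5276 / 19,759.7368 = 4.43414 years.

4.434 years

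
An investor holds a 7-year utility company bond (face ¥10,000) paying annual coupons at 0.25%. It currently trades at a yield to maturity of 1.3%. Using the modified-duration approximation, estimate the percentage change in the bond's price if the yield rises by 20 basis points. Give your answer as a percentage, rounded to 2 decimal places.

Periodic yield y = 0.013. Modified duration first:
  t   CF        PV=CF/(1+0.013)^t    t·PV
  1        25.00        24.6792        24.6792
  2        25.00        24.3625        48.7249
  3        25.00        24.0498        72.1494
  4        25.00        23.7412        94.9647
  5        25.00        23.4365       117.1825
  6        25.00        23.1357       138.8144
  7    10,025.00     9,158.3717    64,108.6016
  Σ                  9,301.7765    64,605.1168
P = 9,301.7765; D_Mac = 6.94546 yrs; D_mod = 6.94546/(1+0.013) = 6.85633 yrs.
ΔP/P ≈ -D_mod · Δy = -6.85633 × (+0.002) = -0.013713 = -1.3713%.

-1.37%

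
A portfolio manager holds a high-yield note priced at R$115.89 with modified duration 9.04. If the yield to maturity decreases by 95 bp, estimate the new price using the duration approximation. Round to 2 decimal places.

R$125.84

Duration approximation: ΔP/P ≈ -D_mod · Δy = -9.04 × (-0.0095) = +0.085880.
New price ≈ 115.89 × (1 + 0.085880) = 125.8426332.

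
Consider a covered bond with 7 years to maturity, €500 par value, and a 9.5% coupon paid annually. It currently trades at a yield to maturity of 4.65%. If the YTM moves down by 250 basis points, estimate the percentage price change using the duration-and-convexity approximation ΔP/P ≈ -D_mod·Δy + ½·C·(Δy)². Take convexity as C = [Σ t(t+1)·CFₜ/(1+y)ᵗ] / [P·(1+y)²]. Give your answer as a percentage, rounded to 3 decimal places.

+14.610%

With y = 0.0465:
  t   CF        PV=CF/(1+0.0465)^t    t·PV        t(t+1)·PV
  1        47.50        45.3894        45.3894          90.7788
  2        47.50        43.3726        86.7451         260.2354
  3        47.50        41.4454       124.3361         497.3443
  4        47.50        39.6038       158.4151         792.0757
  5        47.50        37.8440       189.2202       1,135.3211
  6        47.50        36.1625       216.9749       1,518.8242
  7       547.50       398.2993     2,788.0948      22,304.7583
  Σ                    642.1169     3,609.1756      26,599.3378
P = 642.1169; D_Mac = 5.62075 yrs; D_mod = 5.37099 yrs; C = 37.82494.
Duration effect: -5.37099 × (-0.025) = +0.134275
Convexity effect: 0.5 × 37.82494 × (-0.025)² = +0.0118203
ΔP/P ≈ +0.134275 + 0.0118203 = +0.146095 = +14.6095%.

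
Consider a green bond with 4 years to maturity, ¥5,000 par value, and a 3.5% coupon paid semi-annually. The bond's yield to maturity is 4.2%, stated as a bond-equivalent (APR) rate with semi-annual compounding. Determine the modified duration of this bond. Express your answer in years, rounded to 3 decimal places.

Periodic yield y = 0.021. First find Macaulay duration:
  t   CF        PV=CF/(1+0.021)^t    t·PV
  1        87.50        85.7003        85.7003
  2        87.50        83.9376       167.8752
  3        87.50        82.2112       246.6335
  4        87.50        80.5202       322.0810
  5        87.50        78.8641       394.3205
  6        87.50        77.2420       463.4521
  7        87.50        75.6533       529.5731
  8     5,087.50     4,308.2261    34,465.8086
  Σ                  4,872.3548    36,675.4443
P = 4,872.3548; Macaulay duration = 36,675.4443 / 4,872.3548 = 7.52725 half-year periods = 3.76363 years.
Modified duration = D_Mac / (1 + y) = 3.76363 / 1.021 = 3.68622 years.

3.686 years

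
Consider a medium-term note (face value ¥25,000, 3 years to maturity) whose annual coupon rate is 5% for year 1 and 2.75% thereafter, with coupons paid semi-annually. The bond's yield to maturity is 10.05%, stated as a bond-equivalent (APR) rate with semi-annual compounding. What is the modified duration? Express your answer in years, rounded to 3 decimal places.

2.698 years

Periodic yield y = 0.05025. First find Macaulay duration:
  t   CF        PV=CF/(1+0.05025)^t    t·PV
  1       625.00       595.0964       595.0964
  2       625.00       566.6236     1,133.2471
  3       343.75       296.7322       890.1965
  4       343.75       282.5348     1,130.1392
  5       343.75       269.0167     1,345.0835
  6    25,343.75    18,884.9020   113,309.4118
  Σ                 20,894.9056   118,403.1746
P = 20,894.9056; Macaulay duration = 118,403.1746 / 20,894.9056 = 5.66660 half-year periods = 2.83330 years.
Modified duration = D_Mac / (1 + y) = 2.83330 / 1.05025 = 2.69774 years.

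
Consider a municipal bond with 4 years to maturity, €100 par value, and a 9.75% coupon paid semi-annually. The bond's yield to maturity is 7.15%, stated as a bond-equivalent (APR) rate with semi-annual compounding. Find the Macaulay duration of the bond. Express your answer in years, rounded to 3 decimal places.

Periodic yield y = 0.03575. Discount each cash flow and weight by its period:
  t   CF        PV=CF/(1+0.03575)^t    t·PV
  1        4.875         4.7067         4.7067
  2        4.875         4.5443         9.0886
  3        4.875         4.3874        13.1623
  4        4.875         4.2360        16.9440
  5        4.875         4.0898        20.4489
  6        4.875         3.9486        23.6917
  7        4.875         3.8123        26.6863
  8      104.875        79.1831       633.4647
  Σ                    108.9082       748.1931
Price P = Σ PV = 108.9082.
Macaulay duration = Σ(t·PV) / P = 748.1931 / 108.9082 = 6.86994 half-year periods.
In years: 6.86994 / 2 = 3.43497 years.

3.435 years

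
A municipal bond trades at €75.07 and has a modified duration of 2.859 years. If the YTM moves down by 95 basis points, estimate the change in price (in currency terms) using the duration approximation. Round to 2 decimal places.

Duration approximation: ΔP/P ≈ -D_mod · Δy = -2.859 × (-0.0095) = +0.0271605.
ΔP ≈ 75.07 × (+0.0271605) = +2.038938735.

+€2.04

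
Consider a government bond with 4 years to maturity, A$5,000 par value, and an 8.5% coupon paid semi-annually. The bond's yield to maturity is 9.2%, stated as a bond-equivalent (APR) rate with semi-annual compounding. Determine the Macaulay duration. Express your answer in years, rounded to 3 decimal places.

Periodic yield y = 0.046. Discount each cash flow and weight by its period:
  t   CF        PV=CF/(1+0.046)^t    t·PV
  1       212.50       203.1549       203.1549
  2       212.50       194.2207       388.4414
  3       212.50       185.6795       557.0384
  4       212.50       177.5138       710.0553
  5       212.50       169.7073       848.5365
  6       212.50       162.2441       973.4644
  7       212.50       155.1091     1,085.7634
  8     5,212.50     3,637.4128    29,099.3025
  Σ                  4,885.0421    33,865.7568
Price P = Σ PV = 4,885.0421.
Macaulay duration = Σ(t·PV) / P = 33,865.7568 / 4,885.0421 = 6.93254 half-year periods.
In years: 6.93254 / 2 = 3.46627 years.

3.466 years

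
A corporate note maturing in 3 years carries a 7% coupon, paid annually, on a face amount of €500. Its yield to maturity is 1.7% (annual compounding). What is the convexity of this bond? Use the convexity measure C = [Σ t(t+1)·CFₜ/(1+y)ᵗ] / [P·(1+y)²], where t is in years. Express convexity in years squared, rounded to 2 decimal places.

10.69

With y = 0.017:
  t   CF        PV=CF/(1+0.017)^t    t·PV        t(t+1)·PV
  1        35.00        34.4149        34.4149          68.8299
  2        35.00        33.8397        67.6793         203.0380
  3       535.00       508.6171     1,525.8512       6,103.4047
  Σ                    576.8717     1,627.9455       6,375.2726
P = 576.8717.
Convexity = Σ t(t+1)·PV / [P·(1+y)²] = 6,375.2726 / (576.8717 × 1.034289) = 10.68508.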